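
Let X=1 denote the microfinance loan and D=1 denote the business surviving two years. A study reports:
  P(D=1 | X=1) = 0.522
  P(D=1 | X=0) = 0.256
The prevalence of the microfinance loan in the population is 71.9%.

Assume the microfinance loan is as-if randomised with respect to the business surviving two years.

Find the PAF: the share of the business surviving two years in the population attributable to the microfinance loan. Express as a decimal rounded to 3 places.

PAF ≈ 0.428

Let p₁ = 0.522, p₀ = 0.256.
Overall risk P(Y=1) = π·p₁ + (1−π)·p₀ = 0.719×0.522 + 0.281×0.256 = 0.44725.
Under exogeneity, PAF = [P(Y=1) − p₀] / P(Y=1).
PAF = (0.44725 − 0.256) / 0.44725 ≈ 0.4276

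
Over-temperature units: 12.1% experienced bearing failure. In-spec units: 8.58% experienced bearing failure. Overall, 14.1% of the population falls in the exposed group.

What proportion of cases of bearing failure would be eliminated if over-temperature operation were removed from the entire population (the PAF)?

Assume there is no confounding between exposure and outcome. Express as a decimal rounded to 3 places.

p₁ = 0.121, p₀ = 0.0858.
Overall risk P(Y=1) = π·p₁ + (1−π)·p₀ = 0.141×0.121 + 0.859×0.0858 = 0.090763.
Under exogeneity, PAF = [P(Y=1) − p₀] / P(Y=1).
PAF = (0.090763 − 0.0858) / 0.090763 ≈ 0.0547

PAF ≈ 0.055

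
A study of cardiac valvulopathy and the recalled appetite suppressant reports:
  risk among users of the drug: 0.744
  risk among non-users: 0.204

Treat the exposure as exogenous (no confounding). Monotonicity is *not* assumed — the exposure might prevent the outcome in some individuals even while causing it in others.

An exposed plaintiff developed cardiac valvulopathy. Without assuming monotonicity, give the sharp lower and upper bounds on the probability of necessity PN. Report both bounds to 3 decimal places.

0.726 ≤ PN ≤ 1.000

Let p₁ = 0.744, p₀ = 0.204.
Under exogeneity alone the bounds on PN are max{0,(p₁−p₀)/p₁} ≤ PN ≤ min{1,(1−p₀)/p₁}.
  lower = (p₁ − p₀)/p₁ = 0.54 / 0.744 ≈ 0.7258
  upper = min{1, (1 − p₀)/p₁} = 0.796 / 0.744 ≈ 1.0699 → capped at 1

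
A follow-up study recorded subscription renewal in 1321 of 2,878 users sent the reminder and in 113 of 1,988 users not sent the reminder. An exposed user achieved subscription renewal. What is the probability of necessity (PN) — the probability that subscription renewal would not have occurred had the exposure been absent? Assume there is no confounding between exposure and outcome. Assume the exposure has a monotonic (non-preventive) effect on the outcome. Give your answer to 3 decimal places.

p₁ = P(outcome | exposed) = 1321/2878 = 0.459
p₀ = P(outcome | unexposed) = 113/1988 = 0.056841
Under exogeneity and monotonicity, PN = (p₁ − p₀) / p₁.
PN = (0.459 − 0.056841) / 0.459 = 0.40216 / 0.459 ≈ 0.8762

PN ≈ 0.876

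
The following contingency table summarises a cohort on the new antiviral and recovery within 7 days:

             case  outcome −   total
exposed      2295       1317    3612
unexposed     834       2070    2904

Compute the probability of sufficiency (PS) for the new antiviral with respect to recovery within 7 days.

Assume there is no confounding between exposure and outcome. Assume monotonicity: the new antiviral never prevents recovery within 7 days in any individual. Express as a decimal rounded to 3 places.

PS ≈ 0.488

p₁ = P(outcome | exposed) = 2295/3612 = 0.63538
p₀ = P(outcome | unexposed) = 834/2904 = 0.28719
Under exogeneity and monotonicity, PS = (p₁ − p₀)/(1 − p₀).
PS = (0.63538 − 0.28719) / 0.71281 ≈ 0.4885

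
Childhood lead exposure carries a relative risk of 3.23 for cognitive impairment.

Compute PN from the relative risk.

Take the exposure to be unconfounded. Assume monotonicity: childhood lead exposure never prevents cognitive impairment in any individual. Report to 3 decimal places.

PN ≈ 0.690

Under exogeneity and monotonicity, PN = (RR − 1) / RR = 1 − 1/RR.
PN = (3.23 − 1) / 3.23 = 2.23 / 3.23 ≈ 0.6904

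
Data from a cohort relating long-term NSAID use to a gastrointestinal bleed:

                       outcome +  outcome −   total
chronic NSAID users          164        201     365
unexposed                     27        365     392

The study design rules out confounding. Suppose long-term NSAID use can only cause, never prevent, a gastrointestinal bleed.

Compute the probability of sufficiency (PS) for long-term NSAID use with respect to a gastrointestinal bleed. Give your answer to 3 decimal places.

p₁ = P(outcome | exposed) = 164/365 = 0.44932
p₀ = P(outcome | unexposed) = 27/392 = 0.068878
Under exogeneity and monotonicity, PS = (p₁ − p₀)/(1 − p₀).
PS = (0.44932 − 0.068878) / 0.93112 ≈ 0.4086

PS ≈ 0.409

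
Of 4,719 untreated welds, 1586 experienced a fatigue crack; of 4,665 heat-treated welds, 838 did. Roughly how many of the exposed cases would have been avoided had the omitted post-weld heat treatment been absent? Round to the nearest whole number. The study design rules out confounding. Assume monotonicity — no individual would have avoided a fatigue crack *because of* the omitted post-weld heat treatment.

p₁ = P(outcome | exposed) = 1586/4719 = 0.33609
p₀ = P(outcome | unexposed) = 838/4665 = 0.17964
PN = (p₁ − p₀)/p₁ = (0.33609 − 0.17964) / 0.33609 ≈ 0.46551.
Attributable cases ≈ PN × (exposed cases) = 0.46551 × 1586 ≈ 738.30.

about 738 cases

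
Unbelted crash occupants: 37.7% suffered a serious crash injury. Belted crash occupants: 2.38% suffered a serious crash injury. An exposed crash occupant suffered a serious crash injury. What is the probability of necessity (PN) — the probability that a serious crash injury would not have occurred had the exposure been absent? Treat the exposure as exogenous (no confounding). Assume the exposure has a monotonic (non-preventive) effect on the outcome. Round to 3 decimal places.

p₁ = 0.377, p₀ = 0.0238.
Under exogeneity and monotonicity, PN = (p₁ − p₀) / p₁.
PN = (0.377 − 0.0238) / 0.377 = 0.3532 / 0.377 ≈ 0.9369

PN ≈ 0.937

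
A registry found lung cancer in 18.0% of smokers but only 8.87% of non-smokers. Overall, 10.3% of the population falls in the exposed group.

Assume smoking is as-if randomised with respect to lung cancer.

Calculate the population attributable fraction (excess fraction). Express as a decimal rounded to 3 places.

p₁ = 0.18, p₀ = 0.0887.
Overall risk P(Y=1) = π·p₁ + (1−π)·p₀ = 0.103×0.18 + 0.897×0.0887 = 0.098104.
Under exogeneity, PAF = [P(Y=1) − p₀] / P(Y=1).
PAF = (0.098104 − 0.0887) / 0.098104 ≈ 0.0959

PAF ≈ 0.096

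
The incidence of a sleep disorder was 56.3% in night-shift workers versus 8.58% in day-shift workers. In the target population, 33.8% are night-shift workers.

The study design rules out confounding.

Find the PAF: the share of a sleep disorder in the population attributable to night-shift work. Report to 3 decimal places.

p₁ = 0.563, p₀ = 0.0858.
Overall risk P(Y=1) = π·p₁ + (1−π)·p₀ = 0.338×0.563 + 0.662×0.0858 = 0.24709.
Under exogeneity, PAF = [P(Y=1) − p₀] / P(Y=1).
PAF = (0.24709 − 0.0858) / 0.24709 ≈ 0.6528

PAF ≈ 0.653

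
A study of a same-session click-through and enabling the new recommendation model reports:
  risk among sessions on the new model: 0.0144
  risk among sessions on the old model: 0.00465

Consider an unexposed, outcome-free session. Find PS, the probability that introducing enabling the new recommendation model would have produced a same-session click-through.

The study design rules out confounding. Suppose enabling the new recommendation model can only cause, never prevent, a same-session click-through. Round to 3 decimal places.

PS ≈ 0.010

Let p₁ = 0.0144, p₀ = 0.00465.
Under exogeneity and monotonicity, PS = (p₁ − p₀) / (1 − p₀).
PS = (0.0144 − 0.00465) / (1 − 0.00465) = 0.00975 / 0.99535 ≈ 0.0098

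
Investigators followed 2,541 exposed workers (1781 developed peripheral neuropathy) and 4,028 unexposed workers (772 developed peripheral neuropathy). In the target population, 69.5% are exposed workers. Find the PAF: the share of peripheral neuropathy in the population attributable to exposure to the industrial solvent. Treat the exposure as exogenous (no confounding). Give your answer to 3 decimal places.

PAF ≈ 0.649

p₁ = P(outcome | exposed) = 1781/2541 = 0.70091
p₀ = P(outcome | unexposed) = 772/4028 = 0.19166
Overall risk P(Y=1) = π·p₁ + (1−π)·p₀ = 0.695×0.70091 + 0.305×0.19166 = 0.54558.
Under exogeneity, PAF = [P(Y=1) − p₀] / P(Y=1).
PAF = (0.54558 − 0.19166) / 0.54558 ≈ 0.6487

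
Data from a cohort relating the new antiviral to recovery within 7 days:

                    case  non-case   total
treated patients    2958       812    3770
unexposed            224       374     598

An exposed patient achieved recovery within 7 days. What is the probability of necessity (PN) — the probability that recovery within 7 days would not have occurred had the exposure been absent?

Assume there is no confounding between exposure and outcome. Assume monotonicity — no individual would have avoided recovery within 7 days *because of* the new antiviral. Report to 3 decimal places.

PN ≈ 0.523

p₁ = P(outcome | exposed) = 2958/3770 = 0.78462
p₀ = P(outcome | unexposed) = 224/598 = 0.37458
Under exogeneity and monotonicity, PN = (p₁ − p₀)/p₁.
PN = (0.78462 − 0.37458) / 0.78462 ≈ 0.5226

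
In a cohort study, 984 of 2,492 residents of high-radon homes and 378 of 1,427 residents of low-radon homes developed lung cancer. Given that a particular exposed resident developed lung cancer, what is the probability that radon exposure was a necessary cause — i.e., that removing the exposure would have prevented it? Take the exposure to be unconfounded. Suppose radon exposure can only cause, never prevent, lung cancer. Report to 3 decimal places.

PN ≈ 0.329

p₁ = P(outcome | exposed) = 984/2492 = 0.39486
p₀ = P(outcome | unexposed) = 378/1427 = 0.26489
Under exogeneity and monotonicity, PN = (p₁ − p₀) / p₁.
PN = (0.39486 − 0.26489) / 0.39486 = 0.12997 / 0.39486 ≈ 0.3292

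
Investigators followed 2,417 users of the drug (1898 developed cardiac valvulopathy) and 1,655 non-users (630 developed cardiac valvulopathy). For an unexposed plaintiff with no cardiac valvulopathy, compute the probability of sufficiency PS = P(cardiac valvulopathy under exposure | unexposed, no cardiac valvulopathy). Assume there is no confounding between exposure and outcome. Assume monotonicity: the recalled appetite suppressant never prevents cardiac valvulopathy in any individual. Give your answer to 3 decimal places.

PS ≈ 0.653

p₁ = P(outcome | exposed) = 1898/2417 = 0.78527
p₀ = P(outcome | unexposed) = 630/1655 = 0.38066
Under exogeneity and monotonicity, PS = (p₁ − p₀) / (1 − p₀).
PS = (0.78527 − 0.38066) / (1 − 0.38066) = 0.40461 / 0.61934 ≈ 0.6533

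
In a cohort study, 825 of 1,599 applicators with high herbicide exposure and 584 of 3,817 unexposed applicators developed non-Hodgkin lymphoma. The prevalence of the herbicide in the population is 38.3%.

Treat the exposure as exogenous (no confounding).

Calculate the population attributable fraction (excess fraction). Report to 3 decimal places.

PAF ≈ 0.476

p₁ = P(outcome | exposed) = 825/1599 = 0.51595
p₀ = P(outcome | unexposed) = 584/3817 = 0.153
Overall risk P(Y=1) = π·p₁ + (1−π)·p₀ = 0.383×0.51595 + 0.617×0.153 = 0.29201.
Under exogeneity, PAF = [P(Y=1) − p₀] / P(Y=1).
PAF = (0.29201 − 0.153) / 0.29201 ≈ 0.4760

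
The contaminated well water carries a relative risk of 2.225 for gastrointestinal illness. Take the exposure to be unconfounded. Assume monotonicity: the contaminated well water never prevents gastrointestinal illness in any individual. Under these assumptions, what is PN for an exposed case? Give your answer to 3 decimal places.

PN ≈ 0.551

Under exogeneity and monotonicity, PN = (RR − 1) / RR = 1 − 1/RR.
PN = (2.225 − 1) / 2.225 = 1.225 / 2.225 ≈ 0.5506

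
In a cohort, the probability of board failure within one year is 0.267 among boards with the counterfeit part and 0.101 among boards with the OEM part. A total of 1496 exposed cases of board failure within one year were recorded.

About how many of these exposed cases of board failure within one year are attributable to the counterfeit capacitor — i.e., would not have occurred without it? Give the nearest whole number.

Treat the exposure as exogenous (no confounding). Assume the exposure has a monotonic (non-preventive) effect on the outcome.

about 930 cases

Let p₁ = 0.267, p₀ = 0.101.
PN = (p₁ − p₀)/p₁ = (0.267 − 0.101) / 0.267 ≈ 0.62172.
Attributable cases ≈ PN × (exposed cases) = 0.62172 × 1496 ≈ 930.10.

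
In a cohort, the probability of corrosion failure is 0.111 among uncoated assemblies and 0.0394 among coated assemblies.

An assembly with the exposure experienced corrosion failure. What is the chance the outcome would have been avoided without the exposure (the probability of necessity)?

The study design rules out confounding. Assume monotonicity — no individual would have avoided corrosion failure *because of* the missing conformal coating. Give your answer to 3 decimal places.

PN ≈ 0.645

Let p₁ = 0.111, p₀ = 0.0394.
Under exogeneity and monotonicity, PN = (p₁ − p₀) / p₁.
PN = (0.111 − 0.0394) / 0.111 = 0.0716 / 0.111 ≈ 0.6450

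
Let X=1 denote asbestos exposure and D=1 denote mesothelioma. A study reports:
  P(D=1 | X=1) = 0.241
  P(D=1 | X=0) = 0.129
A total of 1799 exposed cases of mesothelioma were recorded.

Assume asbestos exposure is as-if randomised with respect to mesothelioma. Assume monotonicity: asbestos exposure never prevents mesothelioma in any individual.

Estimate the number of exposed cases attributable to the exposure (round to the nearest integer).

Let p₁ = 0.241, p₀ = 0.129.
PN = (p₁ − p₀)/p₁ = (0.241 − 0.129) / 0.241 ≈ 0.46473.
Attributable cases ≈ PN × (exposed cases) = 0.46473 × 1799 ≈ 836.05.

about 836 cases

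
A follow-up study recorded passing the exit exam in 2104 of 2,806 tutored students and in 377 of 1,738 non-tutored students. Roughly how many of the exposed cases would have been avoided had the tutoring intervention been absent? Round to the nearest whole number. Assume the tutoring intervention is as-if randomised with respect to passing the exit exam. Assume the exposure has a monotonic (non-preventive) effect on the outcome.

about 1495 cases

p₁ = P(outcome | exposed) = 2104/2806 = 0.74982
p₀ = P(outcome | unexposed) = 377/1738 = 0.21692
PN = (p₁ − p₀)/p₁ = (0.74982 − 0.21692) / 0.74982 ≈ 0.71071.
Attributable cases ≈ PN × (exposed cases) = 0.71071 × 2104 ≈ 1495.33.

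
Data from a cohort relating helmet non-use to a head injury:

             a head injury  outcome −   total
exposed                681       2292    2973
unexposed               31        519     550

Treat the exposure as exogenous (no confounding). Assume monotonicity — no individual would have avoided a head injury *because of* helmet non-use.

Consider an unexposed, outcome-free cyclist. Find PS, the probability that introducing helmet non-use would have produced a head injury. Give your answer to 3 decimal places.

p₁ = P(outcome | exposed) = 681/2973 = 0.22906
p₀ = P(outcome | unexposed) = 31/550 = 0.056364
Under exogeneity and monotonicity, PS = (p₁ − p₀) / (1 − p₀).
PS = (0.22906 − 0.056364) / (1 − 0.056364) = 0.1727 / 0.94364 ≈ 0.1830

PS ≈ 0.183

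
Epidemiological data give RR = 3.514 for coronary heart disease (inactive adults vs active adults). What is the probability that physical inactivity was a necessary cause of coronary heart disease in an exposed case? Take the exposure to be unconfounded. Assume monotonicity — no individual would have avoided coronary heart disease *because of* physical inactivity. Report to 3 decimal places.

Under exogeneity and monotonicity, PN = (RR − 1) / RR = 1 − 1/RR.
PN = (3.514 − 1) / 3.514 = 2.514 / 3.514 ≈ 0.7154

PN ≈ 0.715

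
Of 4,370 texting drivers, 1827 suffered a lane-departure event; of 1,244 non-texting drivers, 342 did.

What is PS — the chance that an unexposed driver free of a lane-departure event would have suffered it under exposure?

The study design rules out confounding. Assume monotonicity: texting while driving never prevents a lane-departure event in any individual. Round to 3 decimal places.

PS ≈ 0.197

p₁ = P(outcome | exposed) = 1827/4370 = 0.41808
p₀ = P(outcome | unexposed) = 342/1244 = 0.27492
Under exogeneity and monotonicity, PS = (p₁ − p₀) / (1 − p₀).
PS = (0.41808 − 0.27492) / (1 − 0.27492) = 0.14316 / 0.72508 ≈ 0.1974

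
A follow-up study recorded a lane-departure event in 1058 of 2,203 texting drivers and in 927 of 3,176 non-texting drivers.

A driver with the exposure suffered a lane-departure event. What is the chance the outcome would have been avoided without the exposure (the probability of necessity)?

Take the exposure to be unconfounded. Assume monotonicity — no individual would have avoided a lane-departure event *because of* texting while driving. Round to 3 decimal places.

PN ≈ 0.392

p₁ = P(outcome | exposed) = 1058/2203 = 0.48025
p₀ = P(outcome | unexposed) = 927/3176 = 0.29188
Under exogeneity and monotonicity, PN = (p₁ − p₀) / p₁.
PN = (0.48025 − 0.29188) / 0.48025 = 0.18838 / 0.48025 ≈ 0.3922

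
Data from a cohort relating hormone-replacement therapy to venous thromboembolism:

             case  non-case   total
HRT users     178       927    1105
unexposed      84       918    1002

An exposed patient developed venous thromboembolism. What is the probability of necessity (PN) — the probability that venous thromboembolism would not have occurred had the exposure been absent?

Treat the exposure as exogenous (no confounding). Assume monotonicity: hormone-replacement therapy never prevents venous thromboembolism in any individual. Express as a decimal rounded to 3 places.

p₁ = P(outcome | exposed) = 178/1105 = 0.16109
p₀ = P(outcome | unexposed) = 84/1002 = 0.083832
Under exogeneity and monotonicity, PN = (p₁ − p₀) / p₁.
PN = (0.16109 − 0.083832) / 0.16109 = 0.077254 / 0.16109 ≈ 0.4796

PN ≈ 0.480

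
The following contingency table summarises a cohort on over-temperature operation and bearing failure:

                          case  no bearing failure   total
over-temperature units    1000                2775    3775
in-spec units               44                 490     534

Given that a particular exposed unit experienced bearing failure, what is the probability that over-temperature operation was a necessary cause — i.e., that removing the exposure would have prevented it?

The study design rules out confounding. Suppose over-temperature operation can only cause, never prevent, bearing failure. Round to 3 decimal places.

p₁ = P(outcome | exposed) = 1000/3775 = 0.2649
p₀ = P(outcome | unexposed) = 44/534 = 0.082397
Under exogeneity and monotonicity, PN = (p₁ − p₀)/p₁.
PN = (0.2649 − 0.082397) / 0.2649 ≈ 0.6890

PN ≈ 0.689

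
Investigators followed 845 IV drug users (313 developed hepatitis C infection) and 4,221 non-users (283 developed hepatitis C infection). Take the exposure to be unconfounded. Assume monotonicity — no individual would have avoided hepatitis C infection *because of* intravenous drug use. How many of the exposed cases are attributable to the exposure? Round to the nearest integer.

p₁ = P(outcome | exposed) = 313/845 = 0.37041
p₀ = P(outcome | unexposed) = 283/4221 = 0.067046
PN = (p₁ − p₀)/p₁ = (0.37041 − 0.067046) / 0.37041 ≈ 0.81900.
Attributable cases ≈ PN × (exposed cases) = 0.81900 × 313 ≈ 256.35.

about 256 cases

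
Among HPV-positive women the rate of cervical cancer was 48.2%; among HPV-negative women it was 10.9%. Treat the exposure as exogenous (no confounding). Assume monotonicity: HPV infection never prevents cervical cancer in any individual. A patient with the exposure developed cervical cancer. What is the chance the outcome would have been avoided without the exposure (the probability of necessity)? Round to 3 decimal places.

p₁ = 0.482, p₀ = 0.109.
Under exogeneity and monotonicity, PN = (p₁ − p₀) / p₁.
PN = (0.482 − 0.109) / 0.482 = 0.373 / 0.482 ≈ 0.7739

PN ≈ 0.774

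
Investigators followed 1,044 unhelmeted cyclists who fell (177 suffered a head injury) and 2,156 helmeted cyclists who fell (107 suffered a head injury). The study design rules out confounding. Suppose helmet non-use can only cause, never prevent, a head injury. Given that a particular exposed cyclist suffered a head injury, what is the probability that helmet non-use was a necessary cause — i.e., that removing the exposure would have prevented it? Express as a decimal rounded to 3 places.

PN ≈ 0.707

p₁ = P(outcome | exposed) = 177/1044 = 0.16954
p₀ = P(outcome | unexposed) = 107/2156 = 0.049629
Under exogeneity and monotonicity, PN = (p₁ − p₀) / p₁.
PN = (0.16954 − 0.049629) / 0.16954 = 0.11991 / 0.16954 ≈ 0.7073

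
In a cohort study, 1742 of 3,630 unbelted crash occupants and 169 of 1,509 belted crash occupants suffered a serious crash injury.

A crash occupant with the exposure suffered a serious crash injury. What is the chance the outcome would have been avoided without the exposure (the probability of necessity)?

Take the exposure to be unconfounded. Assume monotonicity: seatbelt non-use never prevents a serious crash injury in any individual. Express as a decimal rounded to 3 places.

PN ≈ 0.767

p₁ = P(outcome | exposed) = 1742/3630 = 0.47989
p₀ = P(outcome | unexposed) = 169/1509 = 0.11199
Under exogeneity and monotonicity, PN = (p₁ − p₀) / p₁.
PN = (0.47989 − 0.11199) / 0.47989 = 0.3679 / 0.47989 ≈ 0.7666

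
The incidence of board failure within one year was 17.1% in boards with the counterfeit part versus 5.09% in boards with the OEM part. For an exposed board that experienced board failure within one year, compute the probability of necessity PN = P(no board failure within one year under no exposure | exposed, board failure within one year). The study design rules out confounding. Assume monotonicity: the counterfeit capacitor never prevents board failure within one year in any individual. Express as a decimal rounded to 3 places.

PN ≈ 0.702

p₁ = 0.171, p₀ = 0.0509.
Under exogeneity and monotonicity, PN = (p₁ − p₀) / p₁.
PN = (0.171 − 0.0509) / 0.171 = 0.1201 / 0.171 ≈ 0.7023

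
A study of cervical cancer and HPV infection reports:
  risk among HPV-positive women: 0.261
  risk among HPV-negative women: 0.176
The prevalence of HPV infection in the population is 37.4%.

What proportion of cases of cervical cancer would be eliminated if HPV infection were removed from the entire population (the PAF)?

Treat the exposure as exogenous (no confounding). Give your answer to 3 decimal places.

Let p₁ = 0.261, p₀ = 0.176.
Overall risk P(Y=1) = π·p₁ + (1−π)·p₀ = 0.374×0.261 + 0.626×0.176 = 0.20779.
Under exogeneity, PAF = [P(Y=1) − p₀] / P(Y=1).
PAF = (0.20779 − 0.176) / 0.20779 ≈ 0.1530

PAF ≈ 0.153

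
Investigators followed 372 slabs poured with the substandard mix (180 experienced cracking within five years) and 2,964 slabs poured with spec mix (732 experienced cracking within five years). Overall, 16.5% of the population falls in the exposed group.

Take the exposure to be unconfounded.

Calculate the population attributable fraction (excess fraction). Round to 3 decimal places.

p₁ = P(outcome | exposed) = 180/372 = 0.48387
p₀ = P(outcome | unexposed) = 732/2964 = 0.24696
Overall risk P(Y=1) = π·p₁ + (1−π)·p₀ = 0.165×0.48387 + 0.835×0.24696 = 0.28605.
Under exogeneity, PAF = [P(Y=1) − p₀] / P(Y=1).
PAF = (0.28605 − 0.24696) / 0.28605 ≈ 0.1367

PAF ≈ 0.137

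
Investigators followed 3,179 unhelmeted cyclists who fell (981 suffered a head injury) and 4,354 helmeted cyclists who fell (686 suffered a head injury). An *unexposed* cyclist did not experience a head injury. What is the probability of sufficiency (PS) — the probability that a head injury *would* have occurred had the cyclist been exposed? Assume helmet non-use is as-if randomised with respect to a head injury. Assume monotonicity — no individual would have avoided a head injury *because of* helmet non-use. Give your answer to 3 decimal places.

PS ≈ 0.179

p₁ = P(outcome | exposed) = 981/3179 = 0.30859
p₀ = P(outcome | unexposed) = 686/4354 = 0.15756
Under exogeneity and monotonicity, PS = (p₁ − p₀) / (1 − p₀).
PS = (0.30859 − 0.15756) / (1 − 0.15756) = 0.15103 / 0.84244 ≈ 0.1793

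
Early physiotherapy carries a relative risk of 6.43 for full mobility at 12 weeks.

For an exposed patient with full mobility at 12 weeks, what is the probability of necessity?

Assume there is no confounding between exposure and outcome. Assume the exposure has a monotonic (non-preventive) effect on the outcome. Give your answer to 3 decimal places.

Under exogeneity and monotonicity, PN = (RR − 1) / RR = 1 − 1/RR.
PN = (6.43 − 1) / 6.43 = 5.43 / 6.43 ≈ 0.8445

PN ≈ 0.844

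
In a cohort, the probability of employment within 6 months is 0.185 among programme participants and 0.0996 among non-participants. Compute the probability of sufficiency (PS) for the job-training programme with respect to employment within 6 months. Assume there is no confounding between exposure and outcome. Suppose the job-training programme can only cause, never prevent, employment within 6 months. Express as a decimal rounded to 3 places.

PS ≈ 0.095

Let p₁ = 0.185, p₀ = 0.0996.
Under exogeneity and monotonicity, PS = (p₁ − p₀) / (1 − p₀).
PS = (0.185 − 0.0996) / (1 − 0.0996) = 0.0854 / 0.9004 ≈ 0.0948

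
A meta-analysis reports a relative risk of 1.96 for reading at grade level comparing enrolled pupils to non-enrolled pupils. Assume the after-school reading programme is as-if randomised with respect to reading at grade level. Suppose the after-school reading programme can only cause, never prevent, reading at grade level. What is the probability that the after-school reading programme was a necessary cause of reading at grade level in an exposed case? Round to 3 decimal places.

PN ≈ 0.490

Under exogeneity and monotonicity, PN = (RR − 1) / RR = 1 − 1/RR.
PN = (1.96 − 1) / 1.96 = 0.96 / 1.96 ≈ 0.4898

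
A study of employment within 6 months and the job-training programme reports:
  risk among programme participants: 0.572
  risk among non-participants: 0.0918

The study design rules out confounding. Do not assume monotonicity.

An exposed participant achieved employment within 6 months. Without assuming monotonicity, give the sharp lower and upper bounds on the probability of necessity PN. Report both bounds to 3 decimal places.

0.840 ≤ PN ≤ 1.000

Let p₁ = 0.572, p₀ = 0.0918.
Under exogeneity alone the bounds on PN are max{0,(p₁−p₀)/p₁} ≤ PN ≤ min{1,(1−p₀)/p₁}.
  lower = (p₁ − p₀)/p₁ = 0.4802 / 0.572 ≈ 0.8395
  upper = min{1, (1 − p₀)/p₁} = 0.9082 / 0.572 ≈ 1.5878 → capped at 1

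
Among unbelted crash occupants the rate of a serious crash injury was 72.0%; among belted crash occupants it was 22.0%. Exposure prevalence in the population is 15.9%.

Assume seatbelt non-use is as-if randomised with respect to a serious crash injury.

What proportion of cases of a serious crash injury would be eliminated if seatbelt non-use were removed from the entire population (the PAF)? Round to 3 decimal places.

p₁ = 0.72, p₀ = 0.22.
Overall risk P(Y=1) = π·p₁ + (1−π)·p₀ = 0.159×0.72 + 0.841×0.22 = 0.2995.
Under exogeneity, PAF = [P(Y=1) − p₀] / P(Y=1).
PAF = (0.2995 − 0.22) / 0.2995 ≈ 0.2654

PAF ≈ 0.265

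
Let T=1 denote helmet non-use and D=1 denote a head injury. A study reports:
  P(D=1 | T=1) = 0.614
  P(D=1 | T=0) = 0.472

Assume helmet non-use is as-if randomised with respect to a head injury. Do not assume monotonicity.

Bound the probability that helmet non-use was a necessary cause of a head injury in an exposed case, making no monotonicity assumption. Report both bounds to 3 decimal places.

Let p₁ = 0.614, p₀ = 0.472.
Under exogeneity alone the bounds on PN are max{0,(p₁−p₀)/p₁} ≤ PN ≤ min{1,(1−p₀)/p₁}.
  lower = (p₁ − p₀)/p₁ = 0.142 / 0.614 ≈ 0.2313
  upper = min{1, (1 − p₀)/p₁} = 0.528 / 0.614 ≈ 0.8599

0.231 ≤ PN ≤ 0.860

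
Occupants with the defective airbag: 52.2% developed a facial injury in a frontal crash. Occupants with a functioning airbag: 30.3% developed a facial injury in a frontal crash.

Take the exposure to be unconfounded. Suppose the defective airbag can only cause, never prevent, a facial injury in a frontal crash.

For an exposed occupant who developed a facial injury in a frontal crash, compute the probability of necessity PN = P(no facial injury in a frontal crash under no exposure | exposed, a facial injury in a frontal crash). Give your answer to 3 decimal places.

p₁ = 0.522, p₀ = 0.303.
Under exogeneity and monotonicity, PN = (p₁ − p₀) / p₁.
PN = (0.522 − 0.303) / 0.522 = 0.219 / 0.522 ≈ 0.4195

PN ≈ 0.420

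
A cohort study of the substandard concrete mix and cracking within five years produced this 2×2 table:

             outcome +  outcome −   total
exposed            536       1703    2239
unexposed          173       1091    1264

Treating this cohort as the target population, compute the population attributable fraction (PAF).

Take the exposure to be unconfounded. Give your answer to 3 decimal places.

p₁ = P(outcome | exposed) = 536/2239 = 0.23939
p₀ = P(outcome | unexposed) = 173/1264 = 0.13687
Exposure prevalence π = 2239/3503 = 0.63917; overall risk P(Y=1) = 0.2024.
Under exogeneity, PAF = [P(Y=1) − p₀]/P(Y=1).
PAF = (0.2024 − 0.13687) / 0.2024 ≈ 0.3238

PAF ≈ 0.324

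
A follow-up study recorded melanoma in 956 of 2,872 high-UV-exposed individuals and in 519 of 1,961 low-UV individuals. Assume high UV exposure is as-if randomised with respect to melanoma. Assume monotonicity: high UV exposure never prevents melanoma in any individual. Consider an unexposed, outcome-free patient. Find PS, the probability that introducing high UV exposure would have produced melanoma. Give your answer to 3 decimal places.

p₁ = P(outcome | exposed) = 956/2872 = 0.33287
p₀ = P(outcome | unexposed) = 519/1961 = 0.26466
Under exogeneity and monotonicity, PS = (p₁ − p₀) / (1 − p₀).
PS = (0.33287 − 0.26466) / (1 − 0.26466) = 0.068208 / 0.73534 ≈ 0.0928

PS ≈ 0.093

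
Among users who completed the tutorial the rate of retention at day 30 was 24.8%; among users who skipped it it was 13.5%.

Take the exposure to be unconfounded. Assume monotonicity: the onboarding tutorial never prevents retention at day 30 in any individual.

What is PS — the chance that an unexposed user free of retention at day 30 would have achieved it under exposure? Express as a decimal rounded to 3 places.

p₁ = 0.248, p₀ = 0.135.
Under exogeneity and monotonicity, PS = (p₁ − p₀) / (1 − p₀).
PS = (0.248 − 0.135) / (1 − 0.135) = 0.113 / 0.865 ≈ 0.1306

PS ≈ 0.131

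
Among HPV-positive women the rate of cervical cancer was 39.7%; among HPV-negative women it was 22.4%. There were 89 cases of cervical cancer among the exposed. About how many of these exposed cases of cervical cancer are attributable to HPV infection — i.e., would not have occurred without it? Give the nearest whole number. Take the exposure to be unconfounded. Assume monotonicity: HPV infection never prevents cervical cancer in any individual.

p₁ = 0.397, p₀ = 0.224.
PN = (p₁ − p₀)/p₁ = (0.397 − 0.224) / 0.397 ≈ 0.43577.
Attributable cases ≈ PN × (exposed cases) = 0.43577 × 89 ≈ 38.78.

about 39 cases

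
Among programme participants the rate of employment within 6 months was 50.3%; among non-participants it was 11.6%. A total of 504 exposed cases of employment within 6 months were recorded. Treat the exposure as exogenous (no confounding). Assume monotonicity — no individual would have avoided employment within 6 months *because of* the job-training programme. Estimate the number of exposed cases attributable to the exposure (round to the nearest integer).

p₁ = 0.503, p₀ = 0.116.
PN = (p₁ − p₀)/p₁ = (0.503 − 0.116) / 0.503 ≈ 0.76938.
Attributable cases ≈ PN × (exposed cases) = 0.76938 × 504 ≈ 387.77.

about 388 cases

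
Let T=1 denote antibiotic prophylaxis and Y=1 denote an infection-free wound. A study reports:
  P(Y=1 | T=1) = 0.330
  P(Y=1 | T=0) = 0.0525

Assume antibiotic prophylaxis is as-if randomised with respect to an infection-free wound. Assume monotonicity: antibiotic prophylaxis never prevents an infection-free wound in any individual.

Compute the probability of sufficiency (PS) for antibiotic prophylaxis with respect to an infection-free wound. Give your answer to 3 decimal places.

Let p₁ = 0.33, p₀ = 0.0525.
Under exogeneity and monotonicity, PS = (p₁ − p₀) / (1 − p₀).
PS = (0.33 − 0.0525) / (1 − 0.0525) = 0.2775 / 0.9475 ≈ 0.2929

PS ≈ 0.293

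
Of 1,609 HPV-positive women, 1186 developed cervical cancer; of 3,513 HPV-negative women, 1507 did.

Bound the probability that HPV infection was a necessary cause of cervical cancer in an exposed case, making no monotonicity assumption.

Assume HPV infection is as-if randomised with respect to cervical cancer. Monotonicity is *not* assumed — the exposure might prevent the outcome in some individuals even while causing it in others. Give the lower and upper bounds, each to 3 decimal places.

p₁ = P(outcome | exposed) = 1186/1609 = 0.7371
p₀ = P(outcome | unexposed) = 1507/3513 = 0.42898
Under exogeneity alone the bounds on PN are max{0,(p₁−p₀)/p₁} ≤ PN ≤ min{1,(1−p₀)/p₁}.
  lower = (p₁ − p₀)/p₁ = 0.30813 / 0.7371 ≈ 0.4180
  upper = min{1, (1 − p₀)/p₁} = 0.57102 / 0.7371 ≈ 0.7747

0.418 ≤ PN ≤ 0.775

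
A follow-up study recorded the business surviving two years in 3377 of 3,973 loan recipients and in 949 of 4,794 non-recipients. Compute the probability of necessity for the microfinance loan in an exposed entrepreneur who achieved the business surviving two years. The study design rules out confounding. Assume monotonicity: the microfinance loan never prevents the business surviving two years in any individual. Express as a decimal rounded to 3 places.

p₁ = P(outcome | exposed) = 3377/3973 = 0.84999
p₀ = P(outcome | unexposed) = 949/4794 = 0.19796
Under exogeneity and monotonicity, PN = (p₁ − p₀) / p₁.
PN = (0.84999 − 0.19796) / 0.84999 = 0.65203 / 0.84999 ≈ 0.7671

PN ≈ 0.767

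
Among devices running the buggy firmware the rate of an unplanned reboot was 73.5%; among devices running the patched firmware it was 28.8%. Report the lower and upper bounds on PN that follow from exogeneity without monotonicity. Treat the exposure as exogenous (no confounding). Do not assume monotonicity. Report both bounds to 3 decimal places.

p₁ = 0.735, p₀ = 0.288.
Under exogeneity alone the bounds on PN are max{0,(p₁−p₀)/p₁} ≤ PN ≤ min{1,(1−p₀)/p₁}.
  lower = (p₁ − p₀)/p₁ = 0.447 / 0.735 ≈ 0.6082
  upper = min{1, (1 − p₀)/p₁} = 0.712 / 0.735 ≈ 0.9687

0.608 ≤ PN ≤ 0.969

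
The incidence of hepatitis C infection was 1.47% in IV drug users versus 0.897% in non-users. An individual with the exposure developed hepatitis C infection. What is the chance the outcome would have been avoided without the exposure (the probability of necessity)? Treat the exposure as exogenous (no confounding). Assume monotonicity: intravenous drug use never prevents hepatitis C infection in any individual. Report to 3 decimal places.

p₁ = 0.0147, p₀ = 0.00897.
Under exogeneity and monotonicity, PN = (p₁ − p₀) / p₁.
PN = (0.0147 − 0.00897) / 0.0147 = 0.00573 / 0.0147 ≈ 0.3898

PN ≈ 0.390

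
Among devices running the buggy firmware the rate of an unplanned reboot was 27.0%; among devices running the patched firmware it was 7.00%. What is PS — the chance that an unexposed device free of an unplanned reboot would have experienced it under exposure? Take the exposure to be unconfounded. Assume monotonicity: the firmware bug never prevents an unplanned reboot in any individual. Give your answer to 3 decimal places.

p₁ = 0.27, p₀ = 0.07.
Under exogeneity and monotonicity, PS = (p₁ − p₀) / (1 − p₀).
PS = (0.27 − 0.07) / (1 − 0.07) = 0.2 / 0.93 ≈ 0.2151

PS ≈ 0.215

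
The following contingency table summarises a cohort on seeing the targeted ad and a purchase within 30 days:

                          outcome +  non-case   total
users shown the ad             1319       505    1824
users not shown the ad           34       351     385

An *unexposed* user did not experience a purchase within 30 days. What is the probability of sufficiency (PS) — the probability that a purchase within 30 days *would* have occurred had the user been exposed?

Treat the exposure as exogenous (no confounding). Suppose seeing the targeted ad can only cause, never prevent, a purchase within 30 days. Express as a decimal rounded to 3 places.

PS ≈ 0.696

p₁ = P(outcome | exposed) = 1319/1824 = 0.72314
p₀ = P(outcome | unexposed) = 34/385 = 0.088312
Under exogeneity and monotonicity, PS = (p₁ − p₀) / (1 − p₀).
PS = (0.72314 − 0.088312) / (1 − 0.088312) = 0.63482 / 0.91169 ≈ 0.6963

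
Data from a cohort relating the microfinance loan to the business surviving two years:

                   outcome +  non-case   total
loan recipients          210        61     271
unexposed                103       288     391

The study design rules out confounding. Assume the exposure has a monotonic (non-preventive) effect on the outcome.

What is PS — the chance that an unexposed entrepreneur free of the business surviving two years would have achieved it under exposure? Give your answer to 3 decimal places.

p₁ = P(outcome | exposed) = 210/271 = 0.77491
p₀ = P(outcome | unexposed) = 103/391 = 0.26343
Under exogeneity and monotonicity, PS = (p₁ − p₀)/(1 − p₀).
PS = (0.77491 − 0.26343) / 0.73657 ≈ 0.6944

PS ≈ 0.694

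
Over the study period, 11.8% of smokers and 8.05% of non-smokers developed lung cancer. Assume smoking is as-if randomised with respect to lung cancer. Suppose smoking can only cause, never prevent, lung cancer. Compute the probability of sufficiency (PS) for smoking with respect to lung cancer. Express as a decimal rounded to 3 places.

p₁ = 0.118, p₀ = 0.0805.
Under exogeneity and monotonicity, PS = (p₁ − p₀) / (1 − p₀).
PS = (0.118 − 0.0805) / (1 − 0.0805) = 0.0375 / 0.9195 ≈ 0.0408

PS ≈ 0.041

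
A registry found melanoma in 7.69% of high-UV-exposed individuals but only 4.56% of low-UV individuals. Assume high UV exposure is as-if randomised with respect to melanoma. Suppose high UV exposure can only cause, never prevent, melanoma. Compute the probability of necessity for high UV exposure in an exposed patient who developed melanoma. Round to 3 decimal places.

p₁ = 0.0769, p₀ = 0.0456.
Under exogeneity and monotonicity, PN = (p₁ − p₀) / p₁.
PN = (0.0769 − 0.0456) / 0.0769 = 0.0313 / 0.0769 ≈ 0.4070

PN ≈ 0.407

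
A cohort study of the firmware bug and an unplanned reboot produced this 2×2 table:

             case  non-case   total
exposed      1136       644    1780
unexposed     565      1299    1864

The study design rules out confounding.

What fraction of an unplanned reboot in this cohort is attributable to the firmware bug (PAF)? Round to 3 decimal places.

p₁ = P(outcome | exposed) = 1136/1780 = 0.6382
p₀ = P(outcome | unexposed) = 565/1864 = 0.30311
Exposure prevalence π = 1780/3644 = 0.48847; overall risk P(Y=1) = 0.46679.
Under exogeneity, PAF = [P(Y=1) − p₀]/P(Y=1).
PAF = (0.46679 − 0.30311) / 0.46679 ≈ 0.3507

PAF ≈ 0.351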